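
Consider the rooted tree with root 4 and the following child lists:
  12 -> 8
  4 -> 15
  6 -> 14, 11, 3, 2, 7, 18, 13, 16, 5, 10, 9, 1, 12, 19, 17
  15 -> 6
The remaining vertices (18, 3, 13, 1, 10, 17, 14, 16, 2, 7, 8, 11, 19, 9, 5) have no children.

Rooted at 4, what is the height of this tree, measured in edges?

4

8 sits deepest: 4 → 15 → 6 → 12 → 8 — 4 edges from the root.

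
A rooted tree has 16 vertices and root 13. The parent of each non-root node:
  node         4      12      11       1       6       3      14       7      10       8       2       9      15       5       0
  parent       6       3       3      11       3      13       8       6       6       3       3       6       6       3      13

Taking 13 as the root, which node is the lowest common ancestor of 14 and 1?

3

Ancestors of 14 (toward the root): 14, 8, 3, 13.
Ancestors of 1: 1, 11, 3, 13.
The deepest node appearing in both lists is 3.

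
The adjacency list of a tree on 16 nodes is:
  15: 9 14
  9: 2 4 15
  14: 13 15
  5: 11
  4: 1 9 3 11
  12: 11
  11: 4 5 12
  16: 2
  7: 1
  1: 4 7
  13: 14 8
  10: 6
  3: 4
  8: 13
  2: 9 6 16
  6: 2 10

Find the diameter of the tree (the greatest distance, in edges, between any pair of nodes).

A longest path is 8-13-14-15-9-2-6-10, with 7 edges.

7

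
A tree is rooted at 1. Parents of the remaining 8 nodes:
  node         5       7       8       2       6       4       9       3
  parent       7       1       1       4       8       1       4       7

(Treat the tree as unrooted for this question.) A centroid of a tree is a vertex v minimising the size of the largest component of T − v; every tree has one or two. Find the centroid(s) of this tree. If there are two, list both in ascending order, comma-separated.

1

If 1 is removed the pieces have sizes 3, 3, 2, all ≤ ⌊9/2⌋ = 4.
Every other node leaves some component of size > 4, so the centroid is unique.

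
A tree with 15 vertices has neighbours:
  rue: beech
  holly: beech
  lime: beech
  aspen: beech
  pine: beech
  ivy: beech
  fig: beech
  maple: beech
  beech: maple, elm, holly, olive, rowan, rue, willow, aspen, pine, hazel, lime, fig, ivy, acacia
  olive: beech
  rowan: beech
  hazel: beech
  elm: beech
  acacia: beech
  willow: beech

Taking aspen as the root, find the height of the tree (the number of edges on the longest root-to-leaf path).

2

The longest root-to-leaf path is aspen–beech–lime (2 edges).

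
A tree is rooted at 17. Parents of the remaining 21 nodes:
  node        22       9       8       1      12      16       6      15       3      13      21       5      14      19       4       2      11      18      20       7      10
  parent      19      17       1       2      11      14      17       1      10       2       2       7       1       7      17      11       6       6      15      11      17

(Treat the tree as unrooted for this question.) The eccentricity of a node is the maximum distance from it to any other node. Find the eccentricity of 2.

5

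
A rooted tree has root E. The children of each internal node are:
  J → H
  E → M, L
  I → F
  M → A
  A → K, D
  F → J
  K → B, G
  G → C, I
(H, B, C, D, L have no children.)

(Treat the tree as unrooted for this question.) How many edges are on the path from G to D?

Walking from G: G - K - A - D. Length 3.

3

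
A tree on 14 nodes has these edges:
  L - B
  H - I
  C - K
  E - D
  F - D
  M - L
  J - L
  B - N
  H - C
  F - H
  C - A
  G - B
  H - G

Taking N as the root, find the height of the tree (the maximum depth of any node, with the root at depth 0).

6

A deepest node is E, reached by N → B → G → H → F → D → E.
That path has 6 edges, so the height is 6.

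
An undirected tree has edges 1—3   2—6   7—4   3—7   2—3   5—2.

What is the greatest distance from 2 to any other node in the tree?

A farthest node from 2 is 4.
The path 2 – 3 – 7 – 4 has 3 edges.

3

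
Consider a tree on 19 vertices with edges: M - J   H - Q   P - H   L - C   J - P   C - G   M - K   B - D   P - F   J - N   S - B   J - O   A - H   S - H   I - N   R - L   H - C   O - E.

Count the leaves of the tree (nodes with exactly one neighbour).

The leaves are A, D, E, F, G, I, K, Q, R.
That is 9 leaves.

9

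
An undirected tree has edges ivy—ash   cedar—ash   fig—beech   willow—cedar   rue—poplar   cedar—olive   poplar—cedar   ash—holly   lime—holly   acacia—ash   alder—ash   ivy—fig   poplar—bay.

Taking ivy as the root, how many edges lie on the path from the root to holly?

2

Climbing from holly to the root: holly – ash – ivy. That's 2 steps.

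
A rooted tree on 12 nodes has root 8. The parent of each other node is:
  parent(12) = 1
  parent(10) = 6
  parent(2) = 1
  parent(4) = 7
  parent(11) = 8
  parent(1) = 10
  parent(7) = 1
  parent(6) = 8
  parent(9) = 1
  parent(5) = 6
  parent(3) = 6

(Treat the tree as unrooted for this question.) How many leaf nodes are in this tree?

7

Exactly 7 nodes have a single neighbour: 2, 3, 4, 5, 9, 11, 12.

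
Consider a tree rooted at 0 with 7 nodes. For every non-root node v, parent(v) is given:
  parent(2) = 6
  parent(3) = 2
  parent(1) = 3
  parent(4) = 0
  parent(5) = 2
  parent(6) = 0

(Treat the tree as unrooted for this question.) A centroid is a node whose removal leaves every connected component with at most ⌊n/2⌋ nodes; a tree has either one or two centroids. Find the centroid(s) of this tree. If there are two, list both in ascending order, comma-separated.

2

Removing 2 splits the tree into components of sizes 3, 2, 1; the largest is 3 ≤ ⌊7/2⌋ = 3.
No neighbour of 2 does as well, so 2 is the unique centroid.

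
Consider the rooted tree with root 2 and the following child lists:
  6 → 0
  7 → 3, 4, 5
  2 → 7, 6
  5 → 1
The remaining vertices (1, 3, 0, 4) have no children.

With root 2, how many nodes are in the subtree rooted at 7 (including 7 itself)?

Descendants of 7 (including itself): 7, 5, 4, 3, 1. That's 5.

5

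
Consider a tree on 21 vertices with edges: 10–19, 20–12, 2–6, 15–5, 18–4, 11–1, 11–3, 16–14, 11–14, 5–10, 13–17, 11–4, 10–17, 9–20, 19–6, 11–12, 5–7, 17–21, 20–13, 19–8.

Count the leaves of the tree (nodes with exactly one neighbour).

10

Exactly 10 nodes have a single neighbour: 1, 2, 3, 7, 8, 9, 15, 16, 18, 21.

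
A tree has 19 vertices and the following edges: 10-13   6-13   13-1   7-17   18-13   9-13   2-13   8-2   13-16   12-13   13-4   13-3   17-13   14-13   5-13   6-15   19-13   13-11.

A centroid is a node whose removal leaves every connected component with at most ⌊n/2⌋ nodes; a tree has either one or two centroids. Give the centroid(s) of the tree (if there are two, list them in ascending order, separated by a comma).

13

Removing 13 splits the tree into components of sizes 2, 2, 2, 1, 1, 1, 1, 1, 1, 1, 1, 1, 1, 1, 1; the largest is 2 ≤ ⌊19/2⌋ = 9.
No neighbour of 13 does as well, so 13 is the unique centroid.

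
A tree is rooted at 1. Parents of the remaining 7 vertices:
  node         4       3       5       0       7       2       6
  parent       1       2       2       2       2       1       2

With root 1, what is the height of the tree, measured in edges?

2

A deepest node is 6, reached by 1–2–6.
That path has 2 edges, so the height is 2.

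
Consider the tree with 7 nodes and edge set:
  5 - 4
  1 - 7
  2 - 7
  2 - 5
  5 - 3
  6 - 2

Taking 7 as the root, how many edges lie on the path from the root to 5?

Path from 7 to 5: 7 → 2 → 5, which has 2 edges.

2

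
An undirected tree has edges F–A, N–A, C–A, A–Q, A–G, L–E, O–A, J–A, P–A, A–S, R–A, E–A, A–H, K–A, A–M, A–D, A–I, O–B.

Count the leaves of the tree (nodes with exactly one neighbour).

Degree-1 nodes: B, C, D, F, G, H, I, J, K, L, M, N, P, Q, R, S — 16 of them.

16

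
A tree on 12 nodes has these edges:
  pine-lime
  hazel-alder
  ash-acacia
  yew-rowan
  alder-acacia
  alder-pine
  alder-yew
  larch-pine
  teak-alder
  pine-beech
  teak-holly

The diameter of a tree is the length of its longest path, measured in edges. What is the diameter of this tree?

4

BFS from holly reaches lime last, at distance 4; BFS from lime confirms no node is farther.
Path: holly–teak–alder–pine–lime.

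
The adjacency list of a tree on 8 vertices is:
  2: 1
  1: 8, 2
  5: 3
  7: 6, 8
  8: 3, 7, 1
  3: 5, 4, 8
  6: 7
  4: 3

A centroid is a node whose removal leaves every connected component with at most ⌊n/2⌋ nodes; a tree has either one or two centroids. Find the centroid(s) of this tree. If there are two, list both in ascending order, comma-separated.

If 8 is removed the pieces have sizes 3, 2, 2, all ≤ ⌊8/2⌋ = 4.
No neighbour of 8 does as well, so 8 is the unique centroid.

8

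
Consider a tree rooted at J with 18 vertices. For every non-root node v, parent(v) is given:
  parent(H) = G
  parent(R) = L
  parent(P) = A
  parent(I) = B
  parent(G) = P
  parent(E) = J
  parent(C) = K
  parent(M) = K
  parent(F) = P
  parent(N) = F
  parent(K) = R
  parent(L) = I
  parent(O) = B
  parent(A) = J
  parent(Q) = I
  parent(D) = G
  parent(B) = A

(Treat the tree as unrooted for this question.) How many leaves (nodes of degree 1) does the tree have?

8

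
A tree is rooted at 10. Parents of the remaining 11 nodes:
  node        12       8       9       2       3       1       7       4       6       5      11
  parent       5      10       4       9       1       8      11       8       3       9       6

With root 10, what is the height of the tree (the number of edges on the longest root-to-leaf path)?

6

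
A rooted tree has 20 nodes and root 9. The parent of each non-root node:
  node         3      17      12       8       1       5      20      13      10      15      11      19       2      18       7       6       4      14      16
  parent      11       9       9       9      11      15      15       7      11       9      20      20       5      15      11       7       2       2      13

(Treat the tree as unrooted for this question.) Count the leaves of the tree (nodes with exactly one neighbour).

12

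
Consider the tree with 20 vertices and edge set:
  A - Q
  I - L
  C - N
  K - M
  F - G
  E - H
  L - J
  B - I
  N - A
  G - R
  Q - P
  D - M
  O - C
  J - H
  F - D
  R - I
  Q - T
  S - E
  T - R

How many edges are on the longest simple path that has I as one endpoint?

Distances from I peak at 7, attained at O.
I–R–T–Q–A–N–C–O

7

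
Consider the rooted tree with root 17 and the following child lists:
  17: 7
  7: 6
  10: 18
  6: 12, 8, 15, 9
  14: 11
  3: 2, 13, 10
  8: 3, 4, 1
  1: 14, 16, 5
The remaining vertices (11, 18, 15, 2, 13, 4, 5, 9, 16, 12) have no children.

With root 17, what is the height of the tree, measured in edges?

6

The longest root-to-leaf path is 17–7–6–8–3–10–18 (6 edges).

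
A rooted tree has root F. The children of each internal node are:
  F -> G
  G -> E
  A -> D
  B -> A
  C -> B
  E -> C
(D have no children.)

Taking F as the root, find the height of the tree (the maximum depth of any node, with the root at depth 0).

A deepest node is D, reached by F–G–E–C–B–A–D.
That path has 6 edges, so the height is 6.

6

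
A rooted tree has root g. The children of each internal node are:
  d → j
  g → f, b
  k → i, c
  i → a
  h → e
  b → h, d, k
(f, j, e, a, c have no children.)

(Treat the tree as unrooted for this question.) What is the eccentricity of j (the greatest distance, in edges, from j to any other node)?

Distances from j peak at 5, attained at a.
j – d – b – k – i – a

5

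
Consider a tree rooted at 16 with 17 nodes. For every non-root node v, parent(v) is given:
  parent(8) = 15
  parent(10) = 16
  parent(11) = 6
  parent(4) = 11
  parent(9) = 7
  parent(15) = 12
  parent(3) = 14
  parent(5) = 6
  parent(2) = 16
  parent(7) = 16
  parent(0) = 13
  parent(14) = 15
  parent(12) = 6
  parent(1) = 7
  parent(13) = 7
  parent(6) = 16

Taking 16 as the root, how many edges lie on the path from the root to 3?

Climbing from 3 to the root: 3 → 14 → 15 → 12 → 6 → 16. That's 5 steps.

5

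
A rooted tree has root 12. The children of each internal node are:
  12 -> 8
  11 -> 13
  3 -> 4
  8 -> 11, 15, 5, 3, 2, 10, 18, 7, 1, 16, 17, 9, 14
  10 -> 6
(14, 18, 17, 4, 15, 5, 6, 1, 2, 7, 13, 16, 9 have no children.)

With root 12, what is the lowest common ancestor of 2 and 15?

8

2's ancestor chain is 2, 8, 12 and 15's is 15, 8, 12; they first meet at 8.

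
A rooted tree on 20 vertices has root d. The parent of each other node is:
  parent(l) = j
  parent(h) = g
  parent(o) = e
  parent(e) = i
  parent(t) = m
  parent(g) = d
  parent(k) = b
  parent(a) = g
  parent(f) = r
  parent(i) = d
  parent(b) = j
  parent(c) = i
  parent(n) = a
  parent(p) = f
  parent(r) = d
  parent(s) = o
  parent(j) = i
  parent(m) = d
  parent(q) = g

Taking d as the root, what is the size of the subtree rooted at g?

Descendants of g (including itself): g, h, a, q, n. That's 5.

5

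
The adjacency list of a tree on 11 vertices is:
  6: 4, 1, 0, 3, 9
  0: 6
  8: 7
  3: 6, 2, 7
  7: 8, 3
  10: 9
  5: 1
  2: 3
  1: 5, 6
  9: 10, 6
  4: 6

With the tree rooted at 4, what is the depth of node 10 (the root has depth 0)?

Path from 4 to 10: 4–6–9–10, which has 3 edges.

3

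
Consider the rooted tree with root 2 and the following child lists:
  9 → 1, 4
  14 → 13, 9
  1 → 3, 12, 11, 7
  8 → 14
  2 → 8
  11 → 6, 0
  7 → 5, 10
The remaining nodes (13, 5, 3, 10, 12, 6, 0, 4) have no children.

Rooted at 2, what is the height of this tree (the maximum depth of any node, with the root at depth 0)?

A deepest node is 0, reached by 2 – 8 – 14 – 9 – 1 – 11 – 0.
That path has 6 edges, so the height is 6.

6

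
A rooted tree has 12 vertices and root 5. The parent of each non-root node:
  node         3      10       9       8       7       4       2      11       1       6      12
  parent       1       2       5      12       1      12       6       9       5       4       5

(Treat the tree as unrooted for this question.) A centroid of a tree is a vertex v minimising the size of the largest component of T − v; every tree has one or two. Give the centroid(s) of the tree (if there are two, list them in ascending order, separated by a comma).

Delete 5: the remaining components have sizes 6, 3, 2. Max 6 ≤ 6, so 5 is a centroid.
Its neighbour 12 also leaves a largest component of size 6, so both are centroids.

5, 12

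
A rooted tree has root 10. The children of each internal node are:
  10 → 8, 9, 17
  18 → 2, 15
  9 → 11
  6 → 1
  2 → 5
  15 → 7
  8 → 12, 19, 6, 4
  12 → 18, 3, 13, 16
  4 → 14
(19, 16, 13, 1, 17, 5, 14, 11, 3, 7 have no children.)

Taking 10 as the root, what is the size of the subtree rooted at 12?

9

12's subtree: {12, 16, 18, 13, 3, 2, 15, 5, 7}, size 9.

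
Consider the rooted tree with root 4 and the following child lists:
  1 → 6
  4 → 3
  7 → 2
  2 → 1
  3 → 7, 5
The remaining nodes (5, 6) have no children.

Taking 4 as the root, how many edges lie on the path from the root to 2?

4 – 3 – 7 – 2 — 3 edges.

3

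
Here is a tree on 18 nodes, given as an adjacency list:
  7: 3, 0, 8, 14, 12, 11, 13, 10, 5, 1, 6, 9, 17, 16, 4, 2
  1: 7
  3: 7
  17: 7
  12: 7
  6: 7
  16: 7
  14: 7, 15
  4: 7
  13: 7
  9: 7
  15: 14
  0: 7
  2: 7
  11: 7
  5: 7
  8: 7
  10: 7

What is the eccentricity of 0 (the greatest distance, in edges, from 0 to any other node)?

The node farthest from 0 is 15, via 0 – 7 – 14 – 15 — 3 edges.

3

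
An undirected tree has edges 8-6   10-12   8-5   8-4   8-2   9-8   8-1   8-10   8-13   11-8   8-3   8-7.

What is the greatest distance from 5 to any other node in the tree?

The node farthest from 5 is 12, via 5-8-10-12 — 3 edges.

3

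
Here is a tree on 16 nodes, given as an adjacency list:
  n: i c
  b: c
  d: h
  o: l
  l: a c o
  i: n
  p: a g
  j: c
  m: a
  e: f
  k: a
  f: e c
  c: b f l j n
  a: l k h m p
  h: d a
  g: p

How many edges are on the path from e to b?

e - f - c - b: 3 edges.

3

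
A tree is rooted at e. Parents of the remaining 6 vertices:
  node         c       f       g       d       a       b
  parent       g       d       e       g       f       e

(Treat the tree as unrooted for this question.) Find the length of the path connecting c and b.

3

c - g - e - b: 3 edges.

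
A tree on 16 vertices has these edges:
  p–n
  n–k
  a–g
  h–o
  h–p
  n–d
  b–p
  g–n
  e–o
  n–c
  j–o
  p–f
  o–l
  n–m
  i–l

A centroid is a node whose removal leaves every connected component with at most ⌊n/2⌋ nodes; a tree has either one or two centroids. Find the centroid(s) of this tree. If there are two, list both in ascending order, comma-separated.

Removing p splits the tree into components of sizes 7, 6, 1, 1; the largest is 7 ≤ ⌊16/2⌋ = 8.
No neighbour of p does as well, so p is the unique centroid.

p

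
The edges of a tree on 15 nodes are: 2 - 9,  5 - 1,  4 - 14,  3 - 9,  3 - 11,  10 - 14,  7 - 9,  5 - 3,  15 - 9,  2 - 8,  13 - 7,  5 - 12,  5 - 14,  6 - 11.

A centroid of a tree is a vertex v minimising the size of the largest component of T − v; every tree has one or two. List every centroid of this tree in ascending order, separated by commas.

3

Delete 3: the remaining components have sizes 6, 6, 2. Max 6 ≤ 7, so 3 is a centroid.
Every other node leaves some component of size > 7, so the centroid is unique.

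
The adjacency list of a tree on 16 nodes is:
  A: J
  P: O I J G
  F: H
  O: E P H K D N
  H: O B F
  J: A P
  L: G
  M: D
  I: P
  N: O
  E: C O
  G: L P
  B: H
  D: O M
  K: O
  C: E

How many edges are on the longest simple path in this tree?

A longest path is L-G-P-O-E-C, with 5 edges.

5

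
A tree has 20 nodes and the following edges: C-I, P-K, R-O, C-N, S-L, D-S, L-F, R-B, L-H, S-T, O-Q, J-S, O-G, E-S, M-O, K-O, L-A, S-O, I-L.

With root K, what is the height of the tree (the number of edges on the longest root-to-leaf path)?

N sits deepest: K–O–S–L–I–C–N — 6 edges from the root.

6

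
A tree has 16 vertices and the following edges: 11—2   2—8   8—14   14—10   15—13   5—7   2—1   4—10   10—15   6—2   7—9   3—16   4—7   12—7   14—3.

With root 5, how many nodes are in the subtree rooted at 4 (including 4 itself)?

4's subtree: {4, 10, 15, 14, 13, 8, 3, 2, 16, 11, 6, 1}, size 12.

12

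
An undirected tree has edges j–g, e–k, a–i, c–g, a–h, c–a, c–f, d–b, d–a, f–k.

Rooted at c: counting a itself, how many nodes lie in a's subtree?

5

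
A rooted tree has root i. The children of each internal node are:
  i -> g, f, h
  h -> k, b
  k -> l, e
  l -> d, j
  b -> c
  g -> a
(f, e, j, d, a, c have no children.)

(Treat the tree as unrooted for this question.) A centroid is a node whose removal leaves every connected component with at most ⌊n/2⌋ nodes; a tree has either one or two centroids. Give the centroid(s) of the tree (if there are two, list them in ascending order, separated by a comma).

h

Delete h: the remaining components have sizes 5, 4, 2. Max 5 ≤ 6, so h is a centroid.
Every other node leaves some component of size > 6, so the centroid is unique.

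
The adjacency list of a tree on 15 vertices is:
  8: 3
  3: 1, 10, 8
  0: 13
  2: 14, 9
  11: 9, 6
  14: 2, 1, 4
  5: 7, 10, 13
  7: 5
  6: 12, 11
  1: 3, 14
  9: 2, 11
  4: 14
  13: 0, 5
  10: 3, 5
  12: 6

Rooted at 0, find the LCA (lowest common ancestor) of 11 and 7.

Path 11→root: 11 9 2 14 1 3 10 5 13 0; path 7→root: 7 5 13 0.
First common node: 5.

5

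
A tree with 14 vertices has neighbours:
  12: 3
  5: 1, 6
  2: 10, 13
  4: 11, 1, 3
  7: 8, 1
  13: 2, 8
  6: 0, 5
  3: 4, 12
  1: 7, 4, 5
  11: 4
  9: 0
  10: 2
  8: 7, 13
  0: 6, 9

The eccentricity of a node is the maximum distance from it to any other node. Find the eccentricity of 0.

8

The node farthest from 0 is 10, via 0–6–5–1–7–8–13–2–10 — 8 edges.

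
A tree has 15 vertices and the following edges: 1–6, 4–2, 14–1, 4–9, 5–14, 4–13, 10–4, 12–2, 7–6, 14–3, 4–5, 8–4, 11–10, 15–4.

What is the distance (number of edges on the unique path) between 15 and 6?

Walking from 15: 15 – 4 – 5 – 14 – 1 – 6. Length 5.

5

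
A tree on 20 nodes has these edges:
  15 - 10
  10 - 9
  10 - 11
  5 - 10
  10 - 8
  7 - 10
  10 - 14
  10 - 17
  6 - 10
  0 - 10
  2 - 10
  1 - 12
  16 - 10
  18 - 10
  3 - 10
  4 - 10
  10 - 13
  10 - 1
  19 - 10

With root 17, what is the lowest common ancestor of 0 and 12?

10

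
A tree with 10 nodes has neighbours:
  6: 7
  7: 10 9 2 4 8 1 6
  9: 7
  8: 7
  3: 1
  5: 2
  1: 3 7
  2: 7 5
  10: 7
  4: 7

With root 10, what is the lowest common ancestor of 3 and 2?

7

3's ancestor chain is 3, 1, 7, 10 and 2's is 2, 7, 10; they first meet at 7.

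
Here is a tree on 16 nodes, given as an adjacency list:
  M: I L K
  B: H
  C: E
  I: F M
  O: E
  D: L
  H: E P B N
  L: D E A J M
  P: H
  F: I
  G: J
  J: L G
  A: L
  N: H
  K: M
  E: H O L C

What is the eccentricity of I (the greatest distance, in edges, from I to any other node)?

Distances from I peak at 5, attained at N (B, P also at distance 5).
I-M-L-E-H-N

5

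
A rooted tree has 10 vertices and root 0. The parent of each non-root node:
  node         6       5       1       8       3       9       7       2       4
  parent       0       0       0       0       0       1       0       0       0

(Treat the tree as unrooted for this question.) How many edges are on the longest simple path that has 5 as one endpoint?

3

The node farthest from 5 is 9, via 5 – 0 – 1 – 9 — 3 edges.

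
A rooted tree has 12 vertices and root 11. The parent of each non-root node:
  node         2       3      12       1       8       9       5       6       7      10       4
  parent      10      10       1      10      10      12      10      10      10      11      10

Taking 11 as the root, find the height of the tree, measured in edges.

4

The longest root-to-leaf path is 11 → 10 → 1 → 12 → 9 (4 edges).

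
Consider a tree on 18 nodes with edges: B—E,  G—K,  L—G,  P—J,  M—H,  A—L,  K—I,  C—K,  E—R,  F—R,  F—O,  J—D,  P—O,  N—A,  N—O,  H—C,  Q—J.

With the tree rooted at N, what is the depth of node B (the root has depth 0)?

5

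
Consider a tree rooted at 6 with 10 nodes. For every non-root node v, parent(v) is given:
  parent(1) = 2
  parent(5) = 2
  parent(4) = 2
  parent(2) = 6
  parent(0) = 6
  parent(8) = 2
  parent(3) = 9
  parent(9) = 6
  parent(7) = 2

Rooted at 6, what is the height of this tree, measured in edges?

A deepest node is 8, reached by 6 – 2 – 8.
That path has 2 edges, so the height is 2.

2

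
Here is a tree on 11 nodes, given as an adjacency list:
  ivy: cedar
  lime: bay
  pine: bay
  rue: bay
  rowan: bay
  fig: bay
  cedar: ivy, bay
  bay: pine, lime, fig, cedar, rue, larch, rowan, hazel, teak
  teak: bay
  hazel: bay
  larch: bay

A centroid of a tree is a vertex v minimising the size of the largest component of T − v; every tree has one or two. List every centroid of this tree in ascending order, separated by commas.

Removing bay splits the tree into components of sizes 2, 1, 1, 1, 1, 1, 1, 1, 1; the largest is 2 ≤ ⌊11/2⌋ = 5.
Every other node leaves some component of size > 5, so the centroid is unique.

bay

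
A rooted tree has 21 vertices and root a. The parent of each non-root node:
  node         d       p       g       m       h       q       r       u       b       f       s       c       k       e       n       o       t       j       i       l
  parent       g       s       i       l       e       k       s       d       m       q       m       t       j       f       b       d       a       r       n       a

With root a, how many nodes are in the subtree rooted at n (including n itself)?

6

The subtree rooted at n contains: n, i, g, d, o, u — 6 nodes.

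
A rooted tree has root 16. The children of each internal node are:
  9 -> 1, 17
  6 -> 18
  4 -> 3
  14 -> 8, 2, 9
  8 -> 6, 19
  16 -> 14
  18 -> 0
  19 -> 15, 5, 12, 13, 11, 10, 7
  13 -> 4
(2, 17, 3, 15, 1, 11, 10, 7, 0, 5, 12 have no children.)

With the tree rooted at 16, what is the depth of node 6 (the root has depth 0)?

3

Climbing from 6 to the root: 6 → 8 → 14 → 16. That's 3 steps.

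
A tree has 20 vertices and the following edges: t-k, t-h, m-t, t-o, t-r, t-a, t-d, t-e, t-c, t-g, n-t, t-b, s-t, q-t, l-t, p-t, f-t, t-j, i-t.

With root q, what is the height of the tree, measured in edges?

2

o sits deepest: q-t-o — 2 edges from the root.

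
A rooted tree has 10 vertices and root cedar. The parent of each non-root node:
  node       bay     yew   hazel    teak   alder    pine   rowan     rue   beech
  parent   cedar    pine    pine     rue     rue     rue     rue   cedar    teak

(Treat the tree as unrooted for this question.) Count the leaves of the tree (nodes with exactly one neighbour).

Degree-1 nodes: alder, bay, beech, hazel, rowan, yew — 6 of them.

6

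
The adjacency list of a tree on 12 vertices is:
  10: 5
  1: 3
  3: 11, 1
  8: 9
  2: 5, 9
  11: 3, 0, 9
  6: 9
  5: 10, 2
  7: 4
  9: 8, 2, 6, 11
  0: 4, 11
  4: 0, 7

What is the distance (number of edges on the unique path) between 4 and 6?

4

Walking from 4: 4 - 0 - 11 - 9 - 6. Length 4.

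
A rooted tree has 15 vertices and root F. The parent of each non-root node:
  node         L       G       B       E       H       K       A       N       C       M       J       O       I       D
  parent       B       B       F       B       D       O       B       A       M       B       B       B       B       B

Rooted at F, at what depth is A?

Climbing from A to the root: A – B – F. That's 2 steps.

2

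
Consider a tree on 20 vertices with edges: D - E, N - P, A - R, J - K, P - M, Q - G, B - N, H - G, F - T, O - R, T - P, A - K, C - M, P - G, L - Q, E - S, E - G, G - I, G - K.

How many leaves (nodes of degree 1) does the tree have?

10

Exactly 10 nodes have a single neighbour: B, C, D, F, H, I, J, L, O, S.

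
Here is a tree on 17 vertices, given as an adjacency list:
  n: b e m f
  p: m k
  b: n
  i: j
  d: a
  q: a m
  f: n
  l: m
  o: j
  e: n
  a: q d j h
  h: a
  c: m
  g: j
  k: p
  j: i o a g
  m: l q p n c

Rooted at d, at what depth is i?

Path from d to i: d → a → j → i, which has 3 edges.

3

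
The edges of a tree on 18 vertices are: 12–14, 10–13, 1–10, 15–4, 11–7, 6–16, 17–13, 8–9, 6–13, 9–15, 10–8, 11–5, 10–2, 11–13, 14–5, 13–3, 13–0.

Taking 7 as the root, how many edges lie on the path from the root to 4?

7

7 → 11 → 13 → 10 → 8 → 9 → 15 → 4 — 7 edges.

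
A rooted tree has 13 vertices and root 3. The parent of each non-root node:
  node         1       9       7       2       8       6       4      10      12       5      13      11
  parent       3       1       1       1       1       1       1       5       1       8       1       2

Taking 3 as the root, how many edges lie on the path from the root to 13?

2

Path from 3 to 13: 3–1–13, which has 2 edges.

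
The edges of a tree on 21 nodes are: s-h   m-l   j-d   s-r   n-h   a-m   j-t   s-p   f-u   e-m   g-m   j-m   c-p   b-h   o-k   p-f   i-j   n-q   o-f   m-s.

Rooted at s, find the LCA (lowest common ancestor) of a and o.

a's ancestor chain is a, m, s and o's is o, f, p, s; they first meet at s.

s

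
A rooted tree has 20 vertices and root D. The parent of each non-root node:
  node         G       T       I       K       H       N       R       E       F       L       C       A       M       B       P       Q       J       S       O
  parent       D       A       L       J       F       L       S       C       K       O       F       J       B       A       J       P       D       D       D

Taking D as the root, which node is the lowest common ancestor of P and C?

P's ancestor chain is P, J, D and C's is C, F, K, J, D; they first meet at J.

J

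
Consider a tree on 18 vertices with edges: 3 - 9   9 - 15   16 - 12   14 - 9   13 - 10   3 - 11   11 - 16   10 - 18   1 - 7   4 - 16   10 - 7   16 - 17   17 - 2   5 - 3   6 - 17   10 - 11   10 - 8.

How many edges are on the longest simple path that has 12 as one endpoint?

5

Distances from 12 peak at 5, attained at 15 (1, 14 also at distance 5).
12 – 16 – 11 – 3 – 9 – 15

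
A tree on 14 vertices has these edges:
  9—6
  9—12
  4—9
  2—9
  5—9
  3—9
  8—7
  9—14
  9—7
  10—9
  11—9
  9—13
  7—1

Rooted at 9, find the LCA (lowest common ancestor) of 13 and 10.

Ancestors of 13 (toward the root): 13, 9.
Ancestors of 10: 10, 9.
The deepest node appearing in both lists is 9.

9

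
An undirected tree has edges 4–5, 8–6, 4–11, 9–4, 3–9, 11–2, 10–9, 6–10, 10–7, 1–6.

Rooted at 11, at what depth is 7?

4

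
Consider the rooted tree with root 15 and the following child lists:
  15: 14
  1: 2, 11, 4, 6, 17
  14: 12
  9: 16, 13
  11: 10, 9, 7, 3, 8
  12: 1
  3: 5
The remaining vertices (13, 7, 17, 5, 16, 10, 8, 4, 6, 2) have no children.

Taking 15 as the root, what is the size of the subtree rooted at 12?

Descendants of 12 (including itself): 12, 1, 11, 4, 17, 6, 2, 3, 9, 10, 8, 7, 5, 16, 13. That's 15.

15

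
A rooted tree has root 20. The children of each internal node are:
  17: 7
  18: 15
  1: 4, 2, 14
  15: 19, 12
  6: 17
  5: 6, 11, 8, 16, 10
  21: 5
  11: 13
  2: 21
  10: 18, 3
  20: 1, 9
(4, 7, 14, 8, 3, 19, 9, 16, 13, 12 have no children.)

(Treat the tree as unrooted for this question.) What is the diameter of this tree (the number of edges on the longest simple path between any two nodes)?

9

A longest path is 9–20–1–2–21–5–10–18–15–12, with 9 edges.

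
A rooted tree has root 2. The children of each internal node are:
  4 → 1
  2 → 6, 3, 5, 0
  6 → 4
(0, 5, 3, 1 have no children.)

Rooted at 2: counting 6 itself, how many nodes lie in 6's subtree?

3

6's subtree: {6, 4, 1}, size 3.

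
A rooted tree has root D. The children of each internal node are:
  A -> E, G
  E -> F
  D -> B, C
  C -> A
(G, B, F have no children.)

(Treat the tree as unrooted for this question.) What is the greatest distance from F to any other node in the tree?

5

A farthest node from F is B.
The path F-E-A-C-D-B has 5 edges.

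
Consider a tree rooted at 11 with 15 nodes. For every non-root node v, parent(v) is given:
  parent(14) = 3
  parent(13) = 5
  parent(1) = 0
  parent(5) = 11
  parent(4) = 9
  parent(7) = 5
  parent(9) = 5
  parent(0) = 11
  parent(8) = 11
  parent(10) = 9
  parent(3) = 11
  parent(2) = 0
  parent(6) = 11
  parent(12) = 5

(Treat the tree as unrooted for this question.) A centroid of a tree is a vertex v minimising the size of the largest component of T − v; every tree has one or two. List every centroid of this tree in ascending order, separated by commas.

11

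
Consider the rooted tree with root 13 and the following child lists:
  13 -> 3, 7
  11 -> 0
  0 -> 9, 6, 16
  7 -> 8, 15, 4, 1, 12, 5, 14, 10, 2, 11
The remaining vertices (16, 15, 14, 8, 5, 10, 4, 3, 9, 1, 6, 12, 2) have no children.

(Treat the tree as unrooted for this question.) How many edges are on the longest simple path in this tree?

BFS from 9 reaches 3 last, at distance 5; BFS from 3 confirms no node is farther.
Path: 9 – 0 – 11 – 7 – 13 – 3.

5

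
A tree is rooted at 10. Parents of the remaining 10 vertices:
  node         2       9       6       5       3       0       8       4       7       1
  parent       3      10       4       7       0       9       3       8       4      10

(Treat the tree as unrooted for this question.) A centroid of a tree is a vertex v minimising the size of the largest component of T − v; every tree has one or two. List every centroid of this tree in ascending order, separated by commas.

Delete 3: the remaining components have sizes 5, 4, 1. Max 5 ≤ 5, so 3 is a centroid.
Every other node leaves some component of size > 5, so the centroid is unique.

3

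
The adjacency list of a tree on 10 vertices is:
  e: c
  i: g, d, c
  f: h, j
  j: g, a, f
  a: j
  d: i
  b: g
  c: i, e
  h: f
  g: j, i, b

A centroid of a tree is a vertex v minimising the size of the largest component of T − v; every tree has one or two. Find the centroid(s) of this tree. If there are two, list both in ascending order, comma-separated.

g

If g is removed the pieces have sizes 4, 4, 1, all ≤ ⌊10/2⌋ = 5.
Every other node leaves some component of size > 5, so the centroid is unique.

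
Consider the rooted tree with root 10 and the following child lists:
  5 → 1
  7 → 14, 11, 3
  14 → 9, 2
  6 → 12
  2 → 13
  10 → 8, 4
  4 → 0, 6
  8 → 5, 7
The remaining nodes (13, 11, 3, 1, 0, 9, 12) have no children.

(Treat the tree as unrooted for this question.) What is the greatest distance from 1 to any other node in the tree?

A farthest node from 1 is 13 (12 also at distance 6).
The path 1–5–8–7–14–2–13 has 6 edges.

6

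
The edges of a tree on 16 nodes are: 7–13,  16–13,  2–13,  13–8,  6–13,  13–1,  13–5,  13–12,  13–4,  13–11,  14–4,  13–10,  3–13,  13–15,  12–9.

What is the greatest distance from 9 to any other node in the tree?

4

The node farthest from 9 is 14, via 9-12-13-4-14 — 4 edges.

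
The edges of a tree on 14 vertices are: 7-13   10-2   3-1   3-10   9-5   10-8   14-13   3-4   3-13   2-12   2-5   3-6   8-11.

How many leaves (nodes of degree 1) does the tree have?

8

Exactly 8 nodes have a single neighbour: 1, 4, 6, 7, 9, 11, 12, 14.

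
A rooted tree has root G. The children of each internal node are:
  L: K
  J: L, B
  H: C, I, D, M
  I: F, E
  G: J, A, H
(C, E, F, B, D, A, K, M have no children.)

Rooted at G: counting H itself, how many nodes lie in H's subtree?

Descendants of H (including itself): H, M, D, I, C, F, E. That's 7.

7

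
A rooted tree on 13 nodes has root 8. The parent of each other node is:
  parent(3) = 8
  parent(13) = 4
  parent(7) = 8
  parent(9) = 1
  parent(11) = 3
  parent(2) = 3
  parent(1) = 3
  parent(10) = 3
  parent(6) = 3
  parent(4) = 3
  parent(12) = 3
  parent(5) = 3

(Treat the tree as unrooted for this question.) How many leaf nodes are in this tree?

9

Exactly 9 nodes have a single neighbour: 2, 5, 6, 7, 9, 10, 11, 12, 13.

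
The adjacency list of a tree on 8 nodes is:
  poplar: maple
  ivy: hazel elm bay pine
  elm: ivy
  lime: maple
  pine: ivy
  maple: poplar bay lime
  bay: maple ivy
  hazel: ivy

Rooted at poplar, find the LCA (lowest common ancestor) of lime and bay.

maple

lime's ancestor chain is lime, maple, poplar and bay's is bay, maple, poplar; they first meet at maple.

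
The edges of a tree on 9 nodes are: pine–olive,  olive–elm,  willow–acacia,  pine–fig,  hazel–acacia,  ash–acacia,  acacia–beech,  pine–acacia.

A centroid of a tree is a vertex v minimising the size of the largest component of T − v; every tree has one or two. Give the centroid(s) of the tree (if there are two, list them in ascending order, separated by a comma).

If acacia is removed the pieces have sizes 4, 1, 1, 1, 1, all ≤ ⌊9/2⌋ = 4.
Every other node leaves some component of size > 4, so the centroid is unique.

acacia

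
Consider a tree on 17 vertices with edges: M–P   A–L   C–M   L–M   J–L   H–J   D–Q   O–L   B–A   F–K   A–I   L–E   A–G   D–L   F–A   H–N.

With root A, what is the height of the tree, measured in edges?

4

A deepest node is N, reached by A → L → J → H → N.
That path has 4 edges, so the height is 4.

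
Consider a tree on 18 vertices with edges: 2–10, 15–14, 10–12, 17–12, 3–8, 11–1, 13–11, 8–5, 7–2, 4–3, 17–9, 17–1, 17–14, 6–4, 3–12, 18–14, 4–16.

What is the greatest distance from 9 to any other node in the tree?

5

The node farthest from 9 is 16 (7, 6, 5 also at distance 5), via 9–17–12–3–4–16 — 5 edges.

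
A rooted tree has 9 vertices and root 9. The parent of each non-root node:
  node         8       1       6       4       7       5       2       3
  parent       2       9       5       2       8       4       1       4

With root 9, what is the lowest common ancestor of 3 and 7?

2

3's ancestor chain is 3, 4, 2, 1, 9 and 7's is 7, 8, 2, 1, 9; they first meet at 2.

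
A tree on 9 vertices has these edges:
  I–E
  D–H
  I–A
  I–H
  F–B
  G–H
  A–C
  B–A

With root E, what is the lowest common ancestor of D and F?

I

Path D→root: D H I E; path F→root: F B A I E.
First common node: I.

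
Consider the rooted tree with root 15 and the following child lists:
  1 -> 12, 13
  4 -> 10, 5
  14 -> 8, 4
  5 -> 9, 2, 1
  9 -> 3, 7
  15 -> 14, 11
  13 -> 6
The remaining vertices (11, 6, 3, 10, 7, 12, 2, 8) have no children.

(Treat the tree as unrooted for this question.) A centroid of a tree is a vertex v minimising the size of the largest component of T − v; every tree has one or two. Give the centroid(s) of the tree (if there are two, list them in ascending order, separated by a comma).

5

If 5 is removed the pieces have sizes 6, 4, 3, 1, all ≤ ⌊15/2⌋ = 7.
No neighbour of 5 does as well, so 5 is the unique centroid.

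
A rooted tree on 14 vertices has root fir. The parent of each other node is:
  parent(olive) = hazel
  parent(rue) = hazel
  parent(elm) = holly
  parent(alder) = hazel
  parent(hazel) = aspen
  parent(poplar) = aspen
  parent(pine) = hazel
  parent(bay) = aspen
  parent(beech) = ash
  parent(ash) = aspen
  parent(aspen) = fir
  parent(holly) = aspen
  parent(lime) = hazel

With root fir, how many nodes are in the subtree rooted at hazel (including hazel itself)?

hazel's subtree: {hazel, alder, lime, olive, rue, pine}, size 6.

6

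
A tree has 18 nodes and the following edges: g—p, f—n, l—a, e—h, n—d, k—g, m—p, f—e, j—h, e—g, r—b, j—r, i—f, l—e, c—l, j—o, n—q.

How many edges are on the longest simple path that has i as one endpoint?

6

A farthest node from i is b.
The path i – f – e – h – j – r – b has 6 edges.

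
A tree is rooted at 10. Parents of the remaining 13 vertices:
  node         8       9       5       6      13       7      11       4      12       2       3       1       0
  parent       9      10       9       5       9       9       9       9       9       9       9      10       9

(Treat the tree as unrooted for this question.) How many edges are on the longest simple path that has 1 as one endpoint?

4

The node farthest from 1 is 6, via 1 – 10 – 9 – 5 – 6 — 4 edges.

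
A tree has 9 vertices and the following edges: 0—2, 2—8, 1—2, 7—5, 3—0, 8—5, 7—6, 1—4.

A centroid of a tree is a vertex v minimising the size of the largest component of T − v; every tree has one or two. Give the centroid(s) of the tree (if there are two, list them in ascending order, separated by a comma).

Delete 2: the remaining components have sizes 4, 2, 2. Max 4 ≤ 4, so 2 is a centroid.
No neighbour of 2 does as well, so 2 is the unique centroid.

2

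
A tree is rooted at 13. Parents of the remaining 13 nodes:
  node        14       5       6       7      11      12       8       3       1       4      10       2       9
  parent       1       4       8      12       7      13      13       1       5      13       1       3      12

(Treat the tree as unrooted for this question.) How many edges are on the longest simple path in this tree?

BFS from 2 reaches 11 last, at distance 8; BFS from 11 confirms no node is farther.
Path: 2-3-1-5-4-13-12-7-11.

8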